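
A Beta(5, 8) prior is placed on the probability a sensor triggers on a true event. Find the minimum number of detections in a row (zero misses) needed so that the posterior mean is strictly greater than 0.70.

k = 14

After k detections and 0 misses the posterior is Beta(5+k, 8), with mean (5+k)/(5+8+k).
Set (5+k)/(13+k) > 0.70 and solve: k > (0.70·13 − 5)/(1 − 0.70) = 13.667.
The smallest integer exceeding 13.667 is 14, and checking k=14: (19)/(27) = 0.7037 > 0.70.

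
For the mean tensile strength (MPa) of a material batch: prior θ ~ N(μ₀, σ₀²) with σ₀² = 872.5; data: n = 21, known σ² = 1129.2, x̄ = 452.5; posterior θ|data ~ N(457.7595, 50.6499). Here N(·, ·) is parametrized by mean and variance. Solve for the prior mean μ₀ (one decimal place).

μ₀ = 543.1

With known observation variance, the Normal–Normal posterior has precision τ_n = τ₀ + n/σ² and mean μ_n = (τ₀μ₀ + (n/σ²)x̄)/τ_n.
Here τ₀ = 1/872.5 = 0.001146 and τ_data = 21/1129.2 = 0.018597, so τ_n = 0.019743.
Rearranging for μ₀: μ₀ = (μ_n·τ_n − τ_data·x̄)/τ₀ = (457.7595·0.019743 − 0.018597·452.5) / 0.001146 = 0.622403/0.001146 ≈ 543.1.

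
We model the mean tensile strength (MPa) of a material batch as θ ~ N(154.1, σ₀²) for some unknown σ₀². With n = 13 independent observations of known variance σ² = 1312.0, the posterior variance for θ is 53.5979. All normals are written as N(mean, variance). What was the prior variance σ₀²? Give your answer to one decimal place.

σ₀² = 114.3

For the Normal–Normal model with known σ², precisions add: τ_n = τ₀ + n/σ².
So 1/σ₀² = 1/53.5979 − 13/1312.0 = 0.018657 − 0.009909 = 0.008748.
Hence σ₀² = 1/0.008748 ≈ 114.3.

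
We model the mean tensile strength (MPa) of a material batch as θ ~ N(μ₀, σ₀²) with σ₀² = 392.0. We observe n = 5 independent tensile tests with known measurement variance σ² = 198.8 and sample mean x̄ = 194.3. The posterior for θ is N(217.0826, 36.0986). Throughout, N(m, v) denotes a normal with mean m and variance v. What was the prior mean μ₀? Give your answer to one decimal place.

With known observation variance, the Normal–Normal posterior has precision τ_n = τ₀ + n/σ² and mean μ_n = (τ₀μ₀ + (n/σ²)x̄)/τ_n.
Here τ₀ = 1/392.0 = 0.002551 and τ_data = 5/198.8 = 0.025151, so τ_n = 0.027702.
Rearranging for μ₀: μ₀ = (μ_n·τ_n − τ_data·x̄)/τ₀ = (217.0826·0.027702 − 0.025151·194.3) / 0.002551 = 1.126783/0.002551 ≈ 441.7.

μ₀ = 441.7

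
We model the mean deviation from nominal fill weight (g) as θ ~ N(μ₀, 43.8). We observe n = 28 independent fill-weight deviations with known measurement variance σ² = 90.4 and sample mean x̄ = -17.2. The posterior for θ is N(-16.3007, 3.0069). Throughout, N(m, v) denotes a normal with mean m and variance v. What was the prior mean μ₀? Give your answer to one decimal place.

μ₀ = -4.1

The posterior mean is a precision-weighted average: μ_n = (τ₀μ₀ + τ_data·x̄)/(τ₀+τ_data), with τ₀=1/σ₀² and τ_data=n/σ².
Here τ₀ = 1/43.8 = 0.022831 and τ_data = 28/90.4 = 0.309735, so τ_n = 0.332566.
Rearranging for μ₀: μ₀ = (μ_n·τ_n − τ_data·x̄)/τ₀ = (-16.3007·0.332566 − 0.309735·-17.2) / 0.022831 = -0.093617/0.022831 ≈ -4.1.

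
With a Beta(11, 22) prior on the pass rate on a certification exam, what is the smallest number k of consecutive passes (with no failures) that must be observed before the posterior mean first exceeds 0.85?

k = 114

After k passes and 0 failures the posterior is Beta(11+k, 22), with mean (11+k)/(11+22+k).
Set (11+k)/(33+k) > 0.85 and solve: k > (0.85·33 − 11)/(1 − 0.85) = 113.667.
The smallest integer exceeding 113.667 is 114, and checking k=114: (125)/(147) = 0.8503 > 0.85.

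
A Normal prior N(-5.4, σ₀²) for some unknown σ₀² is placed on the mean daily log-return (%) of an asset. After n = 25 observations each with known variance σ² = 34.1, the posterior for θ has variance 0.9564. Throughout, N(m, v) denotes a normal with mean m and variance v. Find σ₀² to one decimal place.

For the Normal–Normal model with known σ², precisions add: τ_n = τ₀ + n/σ².
So 1/σ₀² = 1/0.9564 − 25/34.1 = 1.045588 − 0.733138 = 0.312450.
Hence σ₀² = 1/0.312450 ≈ 3.2.

σ₀² = 3.2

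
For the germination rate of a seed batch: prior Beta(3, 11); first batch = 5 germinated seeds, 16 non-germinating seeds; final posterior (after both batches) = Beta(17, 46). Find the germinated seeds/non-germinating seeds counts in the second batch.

Because Beta–binomial updating is additive in the counts, the combined data contributed (α_post−α_prior, β_post−β_prior) successes and failures.
Total across both batches: 17−3=14 germinated seeds, 46−11=35 non-germinating seeds.
Subtract the first batch: 14−5=9 germinated seeds and 35−16=19 non-germinating seeds.

9 germinated seeds and 19 non-germinating seeds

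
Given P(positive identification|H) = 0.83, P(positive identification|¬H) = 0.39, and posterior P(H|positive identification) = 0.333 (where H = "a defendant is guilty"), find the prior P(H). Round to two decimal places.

In odds form, posterior odds = prior odds × likelihood ratio, so prior odds = posterior odds ÷ LR.
Posterior odds = 0.333/(1−0.333) = 0.4993. LR = 0.83/0.39 = 2.1282.
Prior odds = 0.4993/2.1282 = 0.2346, so P(H) = 0.2346/(1+0.2346) ≈ 0.19.

P(H) = 0.19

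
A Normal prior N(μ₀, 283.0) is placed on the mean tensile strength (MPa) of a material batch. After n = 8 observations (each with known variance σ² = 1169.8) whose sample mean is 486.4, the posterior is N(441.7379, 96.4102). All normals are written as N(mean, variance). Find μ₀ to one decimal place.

μ₀ = 355.3

The posterior mean is a precision-weighted average: μ_n = (τ₀μ₀ + τ_data·x̄)/(τ₀+τ_data), with τ₀=1/σ₀² and τ_data=n/σ².
Here τ₀ = 1/283.0 = 0.003534 and τ_data = 8/1169.8 = 0.006839, so τ_n = 0.010373.
Rearranging for μ₀: μ₀ = (μ_n·τ_n − τ_data·x̄)/τ₀ = (441.7379·0.010373 − 0.006839·486.4) / 0.003534 = 1.255658/0.003534 ≈ 355.3.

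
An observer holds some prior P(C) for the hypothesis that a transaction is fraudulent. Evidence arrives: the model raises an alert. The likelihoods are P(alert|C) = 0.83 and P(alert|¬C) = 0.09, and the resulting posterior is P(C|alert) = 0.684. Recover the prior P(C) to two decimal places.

In odds form, posterior odds = prior odds × likelihood ratio, so prior odds = posterior odds ÷ LR.
Posterior odds = 0.684/(1−0.684) = 2.1646. LR = 0.83/0.09 = 9.2222.
Prior odds = 2.1646/9.2222 = 0.2347, so P(C) = 0.2347/(1+0.2347) ≈ 0.19.

P(C) = 0.19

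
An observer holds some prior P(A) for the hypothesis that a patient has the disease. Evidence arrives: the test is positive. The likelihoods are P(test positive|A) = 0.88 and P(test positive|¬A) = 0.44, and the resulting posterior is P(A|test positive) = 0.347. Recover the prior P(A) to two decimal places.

Bayes' rule in odds form gives O(A|E) = O(A)·[P(E|A)/P(E|¬A)], hence O(A) = O(A|E)/LR.
Posterior odds = 0.347/(1−0.347) = 0.5314. LR = 0.88/0.44 = 2.0000.
Prior odds = 0.5314/2.0000 = 0.2657, so P(A) = 0.2657/(1+0.2657) ≈ 0.21.

P(A) = 0.21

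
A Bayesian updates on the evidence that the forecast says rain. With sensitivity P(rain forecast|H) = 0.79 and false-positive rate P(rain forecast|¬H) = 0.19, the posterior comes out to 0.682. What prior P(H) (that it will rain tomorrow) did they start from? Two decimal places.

P(H) = 0.34

In odds form, posterior odds = prior odds × likelihood ratio, so prior odds = posterior odds ÷ LR.
Posterior odds = 0.682/(1−0.682) = 2.1447. LR = 0.79/0.19 = 4.1579.
Prior odds = 2.1447/4.1579 = 0.5158, so P(H) = 0.5158/(1+0.5158) ≈ 0.34.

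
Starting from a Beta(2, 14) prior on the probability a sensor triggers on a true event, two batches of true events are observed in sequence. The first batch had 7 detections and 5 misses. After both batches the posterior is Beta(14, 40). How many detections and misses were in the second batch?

Sequential conjugate updates are equivalent to a single update on the pooled data, so total successes = posterior α − prior α and total failures = posterior β − prior β.
Total across both batches: 14−2=12 detections, 40−14=26 misses.
Subtract the first batch: 12−7=5 detections and 26−5=21 misses.

5 detections and 21 misses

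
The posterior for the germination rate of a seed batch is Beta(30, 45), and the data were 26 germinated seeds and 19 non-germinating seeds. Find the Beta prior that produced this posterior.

A Beta(α, β) prior with s successes and f failures in binomial data gives a Beta(α+s, β+f) posterior.
So α = 30 − 26 = 4 and β = 45 − 19 = 26.

Beta(4, 26)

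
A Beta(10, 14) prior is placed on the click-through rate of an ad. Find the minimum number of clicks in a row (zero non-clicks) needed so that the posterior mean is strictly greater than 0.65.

k = 17

After k clicks and 0 non-clicks the posterior is Beta(10+k, 14), with mean (10+k)/(10+14+k).
Set (10+k)/(24+k) > 0.65 and solve: k > (0.65·24 − 10)/(1 − 0.65) = 16.000.
The smallest integer exceeding 16.000 is 17, and checking k=17: (27)/(41) = 0.6585 > 0.65.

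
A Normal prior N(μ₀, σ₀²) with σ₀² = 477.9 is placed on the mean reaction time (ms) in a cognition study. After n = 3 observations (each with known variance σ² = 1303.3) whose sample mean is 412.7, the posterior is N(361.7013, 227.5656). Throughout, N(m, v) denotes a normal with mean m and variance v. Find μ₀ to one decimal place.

μ₀ = 305.6

The posterior mean is a precision-weighted average: μ_n = (τ₀μ₀ + τ_data·x̄)/(τ₀+τ_data), with τ₀=1/σ₀² and τ_data=n/σ².
Here τ₀ = 1/477.9 = 0.002092 and τ_data = 3/1303.3 = 0.002302, so τ_n = 0.004394.
Rearranging for μ₀: μ₀ = (μ_n·τ_n − τ_data·x̄)/τ₀ = (361.7013·0.004394 − 0.002302·412.7) / 0.002092 = 0.639280/0.002092 ≈ 305.6.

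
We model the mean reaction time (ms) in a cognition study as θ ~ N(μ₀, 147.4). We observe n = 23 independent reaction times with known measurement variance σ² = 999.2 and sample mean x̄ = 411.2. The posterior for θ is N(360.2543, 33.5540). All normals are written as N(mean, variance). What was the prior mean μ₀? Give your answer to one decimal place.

μ₀ = 187.4

The posterior mean is a precision-weighted average: μ_n = (τ₀μ₀ + τ_data·x̄)/(τ₀+τ_data), with τ₀=1/σ₀² and τ_data=n/σ².
Here τ₀ = 1/147.4 = 0.006784 and τ_data = 23/999.2 = 0.023018, so τ_n = 0.029802.
Rearranging for μ₀: μ₀ = (μ_n·τ_n − τ_data·x̄)/τ₀ = (360.2543·0.029802 − 0.023018·411.2) / 0.006784 = 1.271297/0.006784 ≈ 187.4.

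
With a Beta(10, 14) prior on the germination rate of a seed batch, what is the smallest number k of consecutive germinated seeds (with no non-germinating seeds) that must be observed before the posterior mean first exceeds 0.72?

k = 27

After k germinated seeds and 0 non-germinating seeds the posterior is Beta(10+k, 14), with mean (10+k)/(10+14+k).
Set (10+k)/(24+k) > 0.72 and solve: k > (0.72·24 − 10)/(1 − 0.72) = 26.000.
The smallest integer exceeding 26.000 is 27.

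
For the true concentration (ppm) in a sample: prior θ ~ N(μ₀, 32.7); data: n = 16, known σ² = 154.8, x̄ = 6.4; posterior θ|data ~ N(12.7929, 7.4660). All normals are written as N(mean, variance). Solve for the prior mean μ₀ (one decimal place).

μ₀ = 34.4

With known observation variance, the Normal–Normal posterior has precision τ_n = τ₀ + n/σ² and mean μ_n = (τ₀μ₀ + (n/σ²)x̄)/τ_n.
Here τ₀ = 1/32.7 = 0.030581 and τ_data = 16/154.8 = 0.103359, so τ_n = 0.133940.
Rearranging for μ₀: μ₀ = (μ_n·τ_n − τ_data·x̄)/τ₀ = (12.7929·0.133940 − 0.103359·6.4) / 0.030581 = 1.051983/0.030581 ≈ 34.4.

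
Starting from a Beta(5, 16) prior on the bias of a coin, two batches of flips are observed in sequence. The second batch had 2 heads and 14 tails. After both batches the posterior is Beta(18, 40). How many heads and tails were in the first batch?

11 heads and 10 tails

Because Beta–binomial updating is additive in the counts, the combined data contributed (α_post−α_prior, β_post−β_prior) successes and failures.
Total across both batches: 18−5=13 heads, 40−16=24 tails.
Subtract the second batch: 13−2=11 heads and 24−14=10 tails.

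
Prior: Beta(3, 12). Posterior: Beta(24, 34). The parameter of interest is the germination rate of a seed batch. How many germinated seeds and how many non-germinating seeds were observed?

Beta is conjugate to the binomial likelihood: posterior = Beta(α+s, β+f).
So s = 24 − 3 = 21 and f = 34 − 12 = 22.

21 germinated seeds and 22 non-germinating seeds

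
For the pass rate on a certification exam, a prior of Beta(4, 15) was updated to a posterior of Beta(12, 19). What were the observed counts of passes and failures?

8 passes and 4 failures

A Beta(a, b) prior with s successes and f failures in binomial data gives a Beta(a+s, b+f) posterior.
So s = 12 − 4 = 8 and f = 19 − 15 = 4.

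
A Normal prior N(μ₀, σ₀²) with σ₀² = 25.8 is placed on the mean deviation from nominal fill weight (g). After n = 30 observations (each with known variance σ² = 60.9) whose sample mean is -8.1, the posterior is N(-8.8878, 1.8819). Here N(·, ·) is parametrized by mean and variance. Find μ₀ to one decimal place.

μ₀ = -18.9

The posterior mean is a precision-weighted average: μ_n = (τ₀μ₀ + τ_data·x̄)/(τ₀+τ_data), with τ₀=1/σ₀² and τ_data=n/σ².
Here τ₀ = 1/25.8 = 0.038760 and τ_data = 30/60.9 = 0.492611, so τ_n = 0.531371.
Rearranging for μ₀: μ₀ = (μ_n·τ_n − τ_data·x̄)/τ₀ = (-8.8878·0.531371 − 0.492611·-8.1) / 0.038760 = -0.732570/0.038760 ≈ -18.9.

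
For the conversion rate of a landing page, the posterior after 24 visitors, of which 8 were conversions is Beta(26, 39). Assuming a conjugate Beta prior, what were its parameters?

Beta is conjugate to the binomial likelihood: posterior = Beta(a+s, b+f).
Subtract the data counts: 26−8=18, 39−16=23.

Beta(18, 23)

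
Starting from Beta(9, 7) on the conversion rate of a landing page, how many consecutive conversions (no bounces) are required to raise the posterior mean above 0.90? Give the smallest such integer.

After k conversions and 0 bounces the posterior is Beta(9+k, 7), with mean (9+k)/(9+7+k).
Set (9+k)/(16+k) > 0.90 and solve: k > (0.90·16 − 9)/(1 − 0.90) = 54.000.
The smallest integer exceeding 54.000 is 55.

k = 55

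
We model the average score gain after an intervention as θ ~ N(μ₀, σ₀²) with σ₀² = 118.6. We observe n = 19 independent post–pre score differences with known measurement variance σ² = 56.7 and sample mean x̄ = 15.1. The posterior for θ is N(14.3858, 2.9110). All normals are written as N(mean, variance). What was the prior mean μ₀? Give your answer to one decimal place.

μ₀ = -14.0

The posterior mean is a precision-weighted average: μ_n = (τ₀μ₀ + τ_data·x̄)/(τ₀+τ_data), with τ₀=1/σ₀² and τ_data=n/σ².
Here τ₀ = 1/118.6 = 0.008432 and τ_data = 19/56.7 = 0.335097, so τ_n = 0.343529.
Rearranging for μ₀: μ₀ = (μ_n·τ_n − τ_data·x̄)/τ₀ = (14.3858·0.343529 − 0.335097·15.1) / 0.008432 = -0.118025/0.008432 ≈ -14.0.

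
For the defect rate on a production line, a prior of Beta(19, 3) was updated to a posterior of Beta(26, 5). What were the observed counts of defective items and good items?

7 defective items and 2 good items

Beta is conjugate to the binomial likelihood: posterior = Beta(a+s, b+f).
So s = 26 − 19 = 7 and f = 5 − 3 = 2.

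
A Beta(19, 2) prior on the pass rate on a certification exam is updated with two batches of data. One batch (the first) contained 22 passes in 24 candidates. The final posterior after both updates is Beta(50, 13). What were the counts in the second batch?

9 passes and 9 failures

Sequential conjugate updates are equivalent to a single update on the pooled data, so total successes = posterior α − prior α and total failures = posterior β − prior β.
Total across both batches: 50−19=31 passes, 13−2=11 failures.
Subtract the first batch: 31−22=9 passes and 11−2=9 failures.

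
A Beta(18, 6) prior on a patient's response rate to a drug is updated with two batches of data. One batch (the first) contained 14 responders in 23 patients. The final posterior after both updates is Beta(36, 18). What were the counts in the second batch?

Because Beta–binomial updating is additive in the counts, the combined data contributed (α_post−α_prior, β_post−β_prior) successes and failures.
Total across both batches: 36−18=18 responders, 18−6=12 non-responders.
Subtract the first batch: 18−14=4 responders and 12−9=3 non-responders.

4 responders and 3 non-responders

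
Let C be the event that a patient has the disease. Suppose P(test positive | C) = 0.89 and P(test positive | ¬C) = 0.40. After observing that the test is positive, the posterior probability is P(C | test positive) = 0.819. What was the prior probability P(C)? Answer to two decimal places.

Bayes' rule in odds form gives O(C|E) = O(C)·[P(E|C)/P(E|¬C)], hence O(C) = O(C|E)/LR.
Posterior odds = 0.819/(1−0.819) = 4.5249. LR = 0.89/0.40 = 2.2250.
Prior odds = 4.5249/2.2250 = 2.0337, so P(C) = 2.0337/(1+2.0337) ≈ 0.67.

P(C) = 0.67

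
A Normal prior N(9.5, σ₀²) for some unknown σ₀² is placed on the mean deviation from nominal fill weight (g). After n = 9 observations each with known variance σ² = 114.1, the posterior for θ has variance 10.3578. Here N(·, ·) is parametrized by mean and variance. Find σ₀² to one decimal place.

For the Normal–Normal model with known σ², precisions add: τ_n = τ₀ + n/σ².
So 1/σ₀² = 1/10.3578 − 9/114.1 = 0.096546 − 0.078878 = 0.017668.
Hence σ₀² = 1/0.017668 ≈ 56.6.

σ₀² = 56.6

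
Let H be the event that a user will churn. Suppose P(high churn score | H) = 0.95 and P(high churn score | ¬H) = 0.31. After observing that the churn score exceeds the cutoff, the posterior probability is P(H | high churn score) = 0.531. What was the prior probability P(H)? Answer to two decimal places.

Bayes' rule in odds form gives O(H|E) = O(H)·[P(E|H)/P(E|¬H)], hence O(H) = O(H|E)/LR.
Posterior odds = 0.531/(1−0.531) = 1.1322. LR = 0.95/0.31 = 3.0645.
Prior odds = 1.1322/3.0645 = 0.3695, so P(H) = 0.3695/(1+0.3695) ≈ 0.27.

P(H) = 0.27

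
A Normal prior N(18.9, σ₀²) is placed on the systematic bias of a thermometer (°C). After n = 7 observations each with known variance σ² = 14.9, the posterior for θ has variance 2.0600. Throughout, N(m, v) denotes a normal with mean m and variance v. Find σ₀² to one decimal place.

σ₀² = 63.9

For the Normal–Normal model with known σ², precisions add: τ_n = τ₀ + n/σ².
So 1/σ₀² = 1/2.0600 − 7/14.9 = 0.485437 − 0.469799 = 0.015638.
Hence σ₀² = 1/0.015638 ≈ 63.9.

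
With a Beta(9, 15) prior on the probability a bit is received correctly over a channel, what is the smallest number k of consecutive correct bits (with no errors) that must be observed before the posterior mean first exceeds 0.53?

After k correct bits and 0 errors the posterior is Beta(9+k, 15), with mean (9+k)/(9+15+k).
Set (9+k)/(24+k) > 0.53 and solve: k > (0.53·24 − 9)/(1 − 0.53) = 7.915.
The smallest integer exceeding 7.915 is 8.

k = 8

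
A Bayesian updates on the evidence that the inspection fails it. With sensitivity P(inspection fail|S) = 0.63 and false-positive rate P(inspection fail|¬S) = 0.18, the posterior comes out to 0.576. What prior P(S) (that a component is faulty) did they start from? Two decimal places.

Bayes' rule in odds form gives O(S|E) = O(S)·[P(E|S)/P(E|¬S)], hence O(S) = O(S|E)/LR.
Posterior odds = 0.576/(1−0.576) = 1.3585. LR = 0.63/0.18 = 3.5000.
Prior odds = 1.3585/3.5000 = 0.3881, so P(S) = 0.3881/(1+0.3881) ≈ 0.28.

P(S) = 0.28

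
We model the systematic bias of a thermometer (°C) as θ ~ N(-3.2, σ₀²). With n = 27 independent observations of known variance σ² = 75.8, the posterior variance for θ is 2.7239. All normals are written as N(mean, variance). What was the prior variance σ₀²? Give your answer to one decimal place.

σ₀² = 91.6

Posterior precision equals prior precision plus data precision: 1/σ_n² = 1/σ₀² + n/σ².
So 1/σ₀² = 1/2.7239 − 27/75.8 = 0.367121 − 0.356201 = 0.010920.
Hence σ₀² = 1/0.010920 ≈ 91.6.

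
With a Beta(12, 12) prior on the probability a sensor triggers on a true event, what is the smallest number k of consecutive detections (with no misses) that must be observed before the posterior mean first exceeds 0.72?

After k detections and 0 misses the posterior is Beta(12+k, 12), with mean (12+k)/(12+12+k).
Set (12+k)/(24+k) > 0.72 and solve: k > (0.72·24 − 12)/(1 − 0.72) = 18.857.
The smallest integer exceeding 18.857 is 19, and checking k=19: (31)/(43) = 0.7209 > 0.72.

k = 19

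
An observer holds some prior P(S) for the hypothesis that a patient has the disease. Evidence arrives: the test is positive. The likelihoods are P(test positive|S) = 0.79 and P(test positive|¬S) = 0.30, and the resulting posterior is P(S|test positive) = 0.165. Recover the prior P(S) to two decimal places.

In odds form, posterior odds = prior odds × likelihood ratio, so prior odds = posterior odds ÷ LR.
Posterior odds = 0.165/(1−0.165) = 0.1976. LR = 0.79/0.30 = 2.6333.
Prior odds = 0.1976/2.6333 = 0.0750, so P(S) = 0.0750/(1+0.0750) ≈ 0.07.

P(S) = 0.07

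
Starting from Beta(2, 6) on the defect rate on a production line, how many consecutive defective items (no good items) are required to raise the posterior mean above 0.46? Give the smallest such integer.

After k defective items and 0 good items the posterior is Beta(2+k, 6), with mean (2+k)/(2+6+k).
Set (2+k)/(8+k) > 0.46 and solve: k > (0.46·8 − 2)/(1 − 0.46) = 3.111.
The smallest integer exceeding 3.111 is 4, and checking k=4: (6)/(12) = 0.5000 > 0.46.

k = 4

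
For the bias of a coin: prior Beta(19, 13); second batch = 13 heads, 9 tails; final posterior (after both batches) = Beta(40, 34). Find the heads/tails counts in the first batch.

Sequential conjugate updates are equivalent to a single update on the pooled data, so total successes = posterior α − prior α and total failures = posterior β − prior β.
Total across both batches: 40−19=21 heads, 34−13=21 tails.
Subtract the second batch: 21−13=8 heads and 21−9=12 tails.

8 heads and 12 tails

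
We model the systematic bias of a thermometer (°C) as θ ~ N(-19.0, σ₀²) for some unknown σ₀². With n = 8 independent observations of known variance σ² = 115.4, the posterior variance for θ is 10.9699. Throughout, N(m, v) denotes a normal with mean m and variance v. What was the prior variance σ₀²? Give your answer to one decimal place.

For the Normal–Normal model with known σ², precisions add: τ_n = τ₀ + n/σ².
So 1/σ₀² = 1/10.9699 − 8/115.4 = 0.091159 − 0.069324 = 0.021835.
Hence σ₀² = 1/0.021835 ≈ 45.8.

σ₀² = 45.8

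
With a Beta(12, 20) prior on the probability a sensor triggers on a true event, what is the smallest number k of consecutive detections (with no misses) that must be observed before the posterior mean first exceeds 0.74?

k = 45

After k detections and 0 misses the posterior is Beta(12+k, 20), with mean (12+k)/(12+20+k).
Set (12+k)/(32+k) > 0.74 and solve: k > (0.74·32 − 12)/(1 − 0.74) = 44.923.
The smallest integer exceeding 44.923 is 45, and checking k=45: (57)/(77) = 0.7403 > 0.74.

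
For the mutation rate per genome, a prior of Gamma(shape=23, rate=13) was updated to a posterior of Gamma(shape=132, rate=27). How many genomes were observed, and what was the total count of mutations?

A Gamma(α, β) prior (rate parametrization) on a Poisson rate with n observations summing to S gives posterior Gamma(α+S, β+n).
Matching: Σxᵢ = 132 − 23 = 109 and n = 27 − 13 = 14.

n = 14 genomes with total 109 mutations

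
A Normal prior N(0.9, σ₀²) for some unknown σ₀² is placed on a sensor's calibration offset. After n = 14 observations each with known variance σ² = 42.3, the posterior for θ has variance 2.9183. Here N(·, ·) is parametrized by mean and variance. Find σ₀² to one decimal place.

σ₀² = 85.5

For the Normal–Normal model with known σ², precisions add: τ_n = τ₀ + n/σ².
So 1/σ₀² = 1/2.9183 − 14/42.3 = 0.342665 − 0.330969 = 0.011696.
Hence σ₀² = 1/0.011696 ≈ 85.5.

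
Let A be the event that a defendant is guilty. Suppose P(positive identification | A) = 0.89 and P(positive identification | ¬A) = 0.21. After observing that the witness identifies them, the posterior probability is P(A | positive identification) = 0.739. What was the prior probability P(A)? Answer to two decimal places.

In odds form, posterior odds = prior odds × likelihood ratio, so prior odds = posterior odds ÷ LR.
Posterior odds = 0.739/(1−0.739) = 2.8314. LR = 0.89/0.21 = 4.2381.
Prior odds = 2.8314/4.2381 = 0.6681, so P(A) = 0.6681/(1+0.6681) ≈ 0.40.

P(A) = 0.40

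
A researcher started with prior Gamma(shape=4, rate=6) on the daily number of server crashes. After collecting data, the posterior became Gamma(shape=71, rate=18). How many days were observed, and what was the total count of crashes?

n = 12 days with total 67 crashes

A Gamma(α, β) prior (rate parametrization) on a Poisson rate with n observations summing to S gives posterior Gamma(α+S, β+n).
Matching: Σxᵢ = 71 − 4 = 67 and n = 18 − 6 = 12.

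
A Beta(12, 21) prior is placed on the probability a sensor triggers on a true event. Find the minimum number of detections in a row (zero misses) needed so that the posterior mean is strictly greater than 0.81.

k = 78

After k detections and 0 misses the posterior is Beta(12+k, 21), with mean (12+k)/(12+21+k).
Set (12+k)/(33+k) > 0.81 and solve: k > (0.81·33 − 12)/(1 − 0.81) = 77.526.
The smallest integer exceeding 77.526 is 78, and checking k=78: (90)/(111) = 0.8108 > 0.81.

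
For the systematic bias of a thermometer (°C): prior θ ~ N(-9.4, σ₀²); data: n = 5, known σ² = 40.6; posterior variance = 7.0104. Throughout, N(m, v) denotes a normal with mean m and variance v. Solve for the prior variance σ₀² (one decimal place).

For the Normal–Normal model with known σ², precisions add: τ_n = τ₀ + n/σ².
So 1/σ₀² = 1/7.0104 − 5/40.6 = 0.142645 − 0.123153 = 0.019492.
Hence σ₀² = 1/0.019492 ≈ 51.3.

σ₀² = 51.3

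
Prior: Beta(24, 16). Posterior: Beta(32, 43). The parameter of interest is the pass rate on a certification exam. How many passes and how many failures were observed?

8 passes and 27 failures

Under Beta–binomial conjugacy the posterior parameters are (α+s, β+f).
So s = 32 − 24 = 8 and f = 43 − 16 = 27.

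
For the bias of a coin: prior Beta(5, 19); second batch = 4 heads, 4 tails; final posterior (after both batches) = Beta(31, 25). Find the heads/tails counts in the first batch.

22 heads and 2 tails

Because Beta–binomial updating is additive in the counts, the combined data contributed (α_post−α_prior, β_post−β_prior) successes and failures.
Total across both batches: 31−5=26 heads, 25−19=6 tails.
Subtract the second batch: 26−4=22 heads and 6−4=2 tails.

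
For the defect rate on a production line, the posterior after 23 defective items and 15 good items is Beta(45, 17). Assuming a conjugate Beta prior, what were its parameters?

A Beta(α, β) prior with s successes and f failures in binomial data gives a Beta(α+s, β+f) posterior.
Subtract the data counts: 45−23=22, 17−15=2.

Beta(22, 2)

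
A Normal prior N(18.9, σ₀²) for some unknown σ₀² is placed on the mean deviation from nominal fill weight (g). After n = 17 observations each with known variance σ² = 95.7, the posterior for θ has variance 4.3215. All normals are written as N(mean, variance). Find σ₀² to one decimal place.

For the Normal–Normal model with known σ², precisions add: τ_n = τ₀ + n/σ².
So 1/σ₀² = 1/4.3215 − 17/95.7 = 0.231401 − 0.177638 = 0.053763.
Hence σ₀² = 1/0.053763 ≈ 18.6.

σ₀² = 18.6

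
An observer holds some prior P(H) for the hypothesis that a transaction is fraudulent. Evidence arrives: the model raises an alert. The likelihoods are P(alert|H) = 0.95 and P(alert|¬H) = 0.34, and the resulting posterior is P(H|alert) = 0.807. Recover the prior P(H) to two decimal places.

P(H) = 0.60

Bayes' rule in odds form gives O(H|E) = O(H)·[P(E|H)/P(E|¬H)], hence O(H) = O(H|E)/LR.
Posterior odds = 0.807/(1−0.807) = 4.1813. LR = 0.95/0.34 = 2.7941.
Prior odds = 4.1813/2.7941 = 1.4965, so P(H) = 1.4965/(1+1.4965) ≈ 0.60.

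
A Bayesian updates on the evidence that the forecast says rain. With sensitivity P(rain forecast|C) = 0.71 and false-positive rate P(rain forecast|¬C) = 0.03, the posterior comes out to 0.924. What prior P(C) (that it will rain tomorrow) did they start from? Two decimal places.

Bayes' rule in odds form gives O(C|E) = O(C)·[P(E|C)/P(E|¬C)], hence O(C) = O(C|E)/LR.
Posterior odds = 0.924/(1−0.924) = 12.1579. LR = 0.71/0.03 = 23.6667.
Prior odds = 12.1579/23.6667 = 0.5137, so P(C) = 0.5137/(1+0.5137) ≈ 0.34.

P(C) = 0.34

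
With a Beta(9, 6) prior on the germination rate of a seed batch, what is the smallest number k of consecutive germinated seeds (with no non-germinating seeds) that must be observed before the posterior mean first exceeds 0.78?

k = 13

After k germinated seeds and 0 non-germinating seeds the posterior is Beta(9+k, 6), with mean (9+k)/(9+6+k).
Set (9+k)/(15+k) > 0.78 and solve: k > (0.78·15 − 9)/(1 − 0.78) = 12.273.
The smallest integer exceeding 12.273 is 13, and checking k=13: (22)/(28) = 0.7857 > 0.78.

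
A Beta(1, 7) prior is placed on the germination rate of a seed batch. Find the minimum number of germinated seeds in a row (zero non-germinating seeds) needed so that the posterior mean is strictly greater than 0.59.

After k germinated seeds and 0 non-germinating seeds the posterior is Beta(1+k, 7), with mean (1+k)/(1+7+k).
Set (1+k)/(8+k) > 0.59 and solve: k > (0.59·8 − 1)/(1 − 0.59) = 9.073.
The smallest integer exceeding 9.073 is 10.

k = 10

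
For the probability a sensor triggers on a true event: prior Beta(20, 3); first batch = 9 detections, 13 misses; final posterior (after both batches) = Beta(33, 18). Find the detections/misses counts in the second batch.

4 detections and 2 misses

Sequential conjugate updates are equivalent to a single update on the pooled data, so total successes = posterior α − prior α and total failures = posterior β − prior β.
Total across both batches: 33−20=13 detections, 18−3=15 misses.
Subtract the first batch: 13−9=4 detections and 15−13=2 misses.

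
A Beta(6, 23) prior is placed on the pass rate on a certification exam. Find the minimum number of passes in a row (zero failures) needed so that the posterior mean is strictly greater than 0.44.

k = 13

After k passes and 0 failures the posterior is Beta(6+k, 23), with mean (6+k)/(6+23+k).
Set (6+k)/(29+k) > 0.44 and solve: k > (0.44·29 − 6)/(1 − 0.44) = 12.071.
The smallest integer exceeding 12.071 is 13.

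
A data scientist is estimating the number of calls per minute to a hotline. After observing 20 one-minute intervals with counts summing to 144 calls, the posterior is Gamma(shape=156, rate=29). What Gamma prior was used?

A Gamma(α, β) prior (rate parametrization) on a Poisson rate with n observations summing to S gives posterior Gamma(α+S, β+n).
So α = 156 − 144 = 12 and β = 29 − 20 = 9.

Gamma(shape=12, rate=9)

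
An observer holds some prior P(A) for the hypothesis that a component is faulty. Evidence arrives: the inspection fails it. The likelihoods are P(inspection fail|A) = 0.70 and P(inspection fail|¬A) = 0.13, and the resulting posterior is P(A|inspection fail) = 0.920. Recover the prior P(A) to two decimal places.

In odds form, posterior odds = prior odds × likelihood ratio, so prior odds = posterior odds ÷ LR.
Posterior odds = 0.920/(1−0.920) = 11.5000. LR = 0.70/0.13 = 5.3846.
Prior odds = 11.5000/5.3846 = 2.1357, so P(A) = 2.1357/(1+2.1357) ≈ 0.68.

P(A) = 0.68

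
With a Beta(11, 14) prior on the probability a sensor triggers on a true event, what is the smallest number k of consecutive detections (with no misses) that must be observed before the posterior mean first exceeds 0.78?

After k detections and 0 misses the posterior is Beta(11+k, 14), with mean (11+k)/(11+14+k).
Set (11+k)/(25+k) > 0.78 and solve: k > (0.78·25 − 11)/(1 − 0.78) = 38.636.
The smallest integer exceeding 38.636 is 39, and checking k=39: (50)/(64) = 0.7812 > 0.78.

k = 39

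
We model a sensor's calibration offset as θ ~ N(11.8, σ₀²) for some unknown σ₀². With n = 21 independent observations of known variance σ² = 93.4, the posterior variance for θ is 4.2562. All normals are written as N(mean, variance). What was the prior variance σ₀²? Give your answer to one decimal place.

σ₀² = 98.9

Posterior precision equals prior precision plus data precision: 1/σ_n² = 1/σ₀² + n/σ².
So 1/σ₀² = 1/4.2562 − 21/93.4 = 0.234951 − 0.224839 = 0.010112.
Hence σ₀² = 1/0.010112 ≈ 98.9.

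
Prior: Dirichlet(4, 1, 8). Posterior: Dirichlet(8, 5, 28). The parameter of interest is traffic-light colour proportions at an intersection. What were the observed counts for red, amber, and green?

counts (4, 4, 20)

For a Dirichlet(α) prior with multinomial counts c, the posterior is Dirichlet(α + c) componentwise.
Counts are posterior − prior componentwise: 8−4=4, 5−1=4, 28−8=20.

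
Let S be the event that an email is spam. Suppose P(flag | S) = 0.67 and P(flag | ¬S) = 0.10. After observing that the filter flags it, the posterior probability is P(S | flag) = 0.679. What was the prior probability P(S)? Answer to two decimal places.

P(S) = 0.24

In odds form, posterior odds = prior odds × likelihood ratio, so prior odds = posterior odds ÷ LR.
Posterior odds = 0.679/(1−0.679) = 2.1153. LR = 0.67/0.10 = 6.7000.
Prior odds = 2.1153/6.7000 = 0.3157, so P(S) = 0.3157/(1+0.3157) ≈ 0.24.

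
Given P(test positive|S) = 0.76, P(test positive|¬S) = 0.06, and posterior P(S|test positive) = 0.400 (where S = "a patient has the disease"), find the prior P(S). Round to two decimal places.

P(S) = 0.05

In odds form, posterior odds = prior odds × likelihood ratio, so prior odds = posterior odds ÷ LR.
Posterior odds = 0.400/(1−0.400) = 0.6667. LR = 0.76/0.06 = 12.6667.
Prior odds = 0.6667/12.6667 = 0.0526, so P(S) = 0.0526/(1+0.0526) ≈ 0.05.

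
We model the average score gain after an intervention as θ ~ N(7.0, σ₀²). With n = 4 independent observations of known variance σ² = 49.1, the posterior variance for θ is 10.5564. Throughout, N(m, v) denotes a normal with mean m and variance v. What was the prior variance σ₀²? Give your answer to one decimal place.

Posterior precision equals prior precision plus data precision: 1/σ_n² = 1/σ₀² + n/σ².
So 1/σ₀² = 1/10.5564 − 4/49.1 = 0.094729 − 0.081466 = 0.013263.
Hence σ₀² = 1/0.013263 ≈ 75.4.

σ₀² = 75.4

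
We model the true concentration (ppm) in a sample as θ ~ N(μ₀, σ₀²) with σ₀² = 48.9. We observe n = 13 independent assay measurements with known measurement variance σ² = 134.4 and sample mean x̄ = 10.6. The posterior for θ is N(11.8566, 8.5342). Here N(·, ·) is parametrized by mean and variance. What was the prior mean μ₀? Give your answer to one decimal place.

μ₀ = 17.8

With known observation variance, the Normal–Normal posterior has precision τ_n = τ₀ + n/σ² and mean μ_n = (τ₀μ₀ + (n/σ²)x̄)/τ_n.
Here τ₀ = 1/48.9 = 0.020450 and τ_data = 13/134.4 = 0.096726, so τ_n = 0.117176.
Rearranging for μ₀: μ₀ = (μ_n·τ_n − τ_data·x̄)/τ₀ = (11.8566·0.117176 − 0.096726·10.6) / 0.020450 = 0.364013/0.020450 ≈ 17.8.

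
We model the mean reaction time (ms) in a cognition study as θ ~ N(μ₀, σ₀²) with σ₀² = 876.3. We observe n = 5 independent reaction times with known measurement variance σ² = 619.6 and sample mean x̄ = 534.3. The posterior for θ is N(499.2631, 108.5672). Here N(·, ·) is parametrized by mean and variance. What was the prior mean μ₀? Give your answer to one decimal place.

μ₀ = 251.5

With known observation variance, the Normal–Normal posterior has precision τ_n = τ₀ + n/σ² and mean μ_n = (τ₀μ₀ + (n/σ²)x̄)/τ_n.
Here τ₀ = 1/876.3 = 0.001141 and τ_data = 5/619.6 = 0.008070, so τ_n = 0.009211.
Rearranging for μ₀: μ₀ = (μ_n·τ_n − τ_data·x̄)/τ₀ = (499.2631·0.009211 − 0.008070·534.3) / 0.001141 = 0.286911/0.001141 ≈ 251.5.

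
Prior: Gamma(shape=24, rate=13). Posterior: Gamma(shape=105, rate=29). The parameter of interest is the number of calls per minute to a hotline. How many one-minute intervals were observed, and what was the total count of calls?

A Gamma(α, β) prior (rate parametrization) on a Poisson rate with n observations summing to S gives posterior Gamma(α+S, β+n).
Matching: Σxᵢ = 105 − 24 = 81 and n = 29 − 13 = 16.

n = 16 one-minute intervals with total 81 calls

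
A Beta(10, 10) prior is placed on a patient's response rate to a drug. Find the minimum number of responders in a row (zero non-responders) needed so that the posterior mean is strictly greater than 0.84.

k = 43

After k responders and 0 non-responders the posterior is Beta(10+k, 10), with mean (10+k)/(10+10+k).
Set (10+k)/(20+k) > 0.84 and solve: k > (0.84·20 − 10)/(1 − 0.84) = 42.500.
The smallest integer exceeding 42.500 is 43, and checking k=43: (53)/(63) = 0.8413 > 0.84.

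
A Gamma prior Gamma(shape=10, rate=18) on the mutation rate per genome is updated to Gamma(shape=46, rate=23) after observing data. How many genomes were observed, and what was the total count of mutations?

A Gamma(α, β) prior (rate parametrization) on a Poisson rate with n observations summing to S gives posterior Gamma(α+S, β+n).
Matching: Σxᵢ = 46 − 10 = 36 and n = 23 − 18 = 5.

n = 5 genomes with total 36 mutations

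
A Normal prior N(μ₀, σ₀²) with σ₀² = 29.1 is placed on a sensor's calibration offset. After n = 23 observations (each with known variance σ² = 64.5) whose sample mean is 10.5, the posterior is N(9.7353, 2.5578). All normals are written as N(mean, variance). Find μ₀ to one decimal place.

μ₀ = 1.8

With known observation variance, the Normal–Normal posterior has precision τ_n = τ₀ + n/σ² and mean μ_n = (τ₀μ₀ + (n/σ²)x̄)/τ_n.
Here τ₀ = 1/29.1 = 0.034364 and τ_data = 23/64.5 = 0.356589, so τ_n = 0.390953.
Rearranging for μ₀: μ₀ = (μ_n·τ_n − τ_data·x̄)/τ₀ = (9.7353·0.390953 − 0.356589·10.5) / 0.034364 = 0.061860/0.034364 ≈ 1.8.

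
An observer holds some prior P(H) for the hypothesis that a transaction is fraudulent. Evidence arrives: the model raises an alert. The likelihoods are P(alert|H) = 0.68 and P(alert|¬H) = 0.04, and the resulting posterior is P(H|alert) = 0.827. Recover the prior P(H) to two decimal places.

P(H) = 0.22

In odds form, posterior odds = prior odds × likelihood ratio, so prior odds = posterior odds ÷ LR.
Posterior odds = 0.827/(1−0.827) = 4.7803. LR = 0.68/0.04 = 17.0000.
Prior odds = 4.7803/17.0000 = 0.2812, so P(H) = 0.2812/(1+0.2812) ≈ 0.22.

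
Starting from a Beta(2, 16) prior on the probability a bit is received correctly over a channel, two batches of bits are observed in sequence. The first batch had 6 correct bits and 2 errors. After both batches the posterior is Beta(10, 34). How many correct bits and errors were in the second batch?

2 correct bits and 16 errors

Because Beta–binomial updating is additive in the counts, the combined data contributed (α_post−α_prior, β_post−β_prior) successes and failures.
Total across both batches: 10−2=8 correct bits, 34−16=18 errors.
Subtract the first batch: 8−6=2 correct bits and 18−2=16 errors.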